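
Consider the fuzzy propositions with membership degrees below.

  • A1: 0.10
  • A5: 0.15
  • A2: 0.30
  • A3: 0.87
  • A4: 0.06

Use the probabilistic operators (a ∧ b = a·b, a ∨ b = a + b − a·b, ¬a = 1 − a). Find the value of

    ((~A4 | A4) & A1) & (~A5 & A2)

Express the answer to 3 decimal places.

~A4 = 1 − 0.0600 = 0.9400
~A4 | A4 = a + b − a·b on (0.9400, 0.0600) = 0.9436
(~A4 | A4) & A1 = a·b on (0.9436, 0.1000) = 0.0944
~A5 = 1 − 0.1500 = 0.8500
~A5 & A2 = a·b on (0.8500, 0.3000) = 0.2550
((~A4 | A4) & A1) & (~A5 & A2) = a·b on (0.0944, 0.2550) = 0.0241

0.024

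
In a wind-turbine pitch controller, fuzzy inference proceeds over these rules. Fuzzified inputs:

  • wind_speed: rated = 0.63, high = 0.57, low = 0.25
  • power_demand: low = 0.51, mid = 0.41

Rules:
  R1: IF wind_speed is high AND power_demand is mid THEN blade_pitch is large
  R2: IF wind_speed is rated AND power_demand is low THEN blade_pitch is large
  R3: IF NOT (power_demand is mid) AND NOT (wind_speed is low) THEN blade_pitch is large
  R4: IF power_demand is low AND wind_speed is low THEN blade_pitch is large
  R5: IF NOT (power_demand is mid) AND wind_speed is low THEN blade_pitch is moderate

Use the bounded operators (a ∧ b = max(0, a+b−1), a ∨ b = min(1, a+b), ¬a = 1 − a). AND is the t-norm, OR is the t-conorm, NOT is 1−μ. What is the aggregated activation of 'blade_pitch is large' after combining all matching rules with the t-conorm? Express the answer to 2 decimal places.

0.48

R1: high=0.57, mid=0.41; AND[max(0, a+b−1)] → w = 0.00
R2: rated=0.63, low=0.51; AND[max(0, a+b−1)] → w = 0.14
R3: ¬mid=1−0.41=0.59, ¬low=1−0.25=0.75; AND[max(0, a+b−1)] → w = 0.34
R4: low=0.51, low=0.25; AND[max(0, a+b−1)] → w = 0.00
R5: ¬mid=1−0.41=0.59, low=0.25; AND[max(0, a+b−1)] → w = 0.00
Rules with consequent 'large': {R1, R2, R3, R4} → strengths 0.00, 0.14, 0.34, 0.00
Aggregate via t-conorm [min(1, a+b)]: 0.48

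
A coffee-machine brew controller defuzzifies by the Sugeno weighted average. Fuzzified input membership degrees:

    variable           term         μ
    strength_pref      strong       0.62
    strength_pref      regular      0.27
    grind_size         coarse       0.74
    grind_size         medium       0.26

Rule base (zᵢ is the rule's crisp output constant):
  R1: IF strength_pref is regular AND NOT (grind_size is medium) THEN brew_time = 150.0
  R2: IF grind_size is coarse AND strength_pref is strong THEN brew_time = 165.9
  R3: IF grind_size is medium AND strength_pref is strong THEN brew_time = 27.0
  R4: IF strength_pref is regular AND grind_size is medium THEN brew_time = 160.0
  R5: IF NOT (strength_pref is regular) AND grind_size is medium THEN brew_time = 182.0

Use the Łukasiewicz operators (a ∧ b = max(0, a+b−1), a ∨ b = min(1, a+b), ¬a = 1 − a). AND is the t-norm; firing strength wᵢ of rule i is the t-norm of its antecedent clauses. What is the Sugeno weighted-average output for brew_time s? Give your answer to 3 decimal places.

R1 (z=150.0): regular=0.27, ¬medium=1−0.26=0.74; AND[max(0, a+b−1)] → w = 0.01
R2 (z=165.9): coarse=0.74, strong=0.62; AND[max(0, a+b−1)] → w = 0.36
R3 (z=27.0): medium=0.26, strong=0.62; AND[max(0, a+b−1)] → w = 0.00
R4 (z=160.0): regular=0.27, medium=0.26; AND[max(0, a+b−1)] → w = 0.00
R5 (z=182.0): ¬regular=1−0.27=0.73, medium=0.26; AND[max(0, a+b−1)] → w = 0.00
Weighted average = (0.01·150.0 + 0.36·165.9 + 0.00·27.0 + 0.00·160.0 + 0.00·182.0) / (0.01 + 0.36 + 0.00 + 0.00 + 0.00)
  = 61.2240 / 0.3700 = 165.470

165.470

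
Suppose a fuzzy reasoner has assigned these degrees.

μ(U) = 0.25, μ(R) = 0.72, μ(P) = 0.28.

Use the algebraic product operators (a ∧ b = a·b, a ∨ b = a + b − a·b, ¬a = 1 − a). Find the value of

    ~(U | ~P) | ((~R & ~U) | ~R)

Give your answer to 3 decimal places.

~P = 1 − 0.2800 = 0.7200
U | ~P = a + b − a·b on (0.2500, 0.7200) = 0.7900
~(U | ~P) = 1 − 0.7900 = 0.2100
~R = 1 − 0.7200 = 0.2800
~U = 1 − 0.2500 = 0.7500
~R & ~U = a·b on (0.2800, 0.7500) = 0.2100
~R = 1 − 0.7200 = 0.2800
(~R & ~U) | ~R = a + b − a·b on (0.2100, 0.2800) = 0.4312
~(U | ~P) | ((~R & ~U) | ~R) = a + b − a·b on (0.2100, 0.4312) = 0.5506

0.551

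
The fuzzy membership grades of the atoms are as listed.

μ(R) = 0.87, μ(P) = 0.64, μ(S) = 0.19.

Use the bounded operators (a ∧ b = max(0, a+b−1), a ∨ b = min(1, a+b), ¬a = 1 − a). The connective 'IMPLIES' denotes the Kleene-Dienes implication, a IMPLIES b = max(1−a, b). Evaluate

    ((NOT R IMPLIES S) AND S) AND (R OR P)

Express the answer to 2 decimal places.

NOT R = 1 − 0.87 = 0.13
NOT R IMPLIES S  [Kleene-Dienes: max(1−a, b)] with a=0.13, b=0.19 → 0.87
(NOT R IMPLIES S) AND S = max(0, a+b−1) on (0.87, 0.19) = 0.06
R OR P = min(1, a+b) on (0.87, 0.64) = 1.00
((NOT R IMPLIES S) AND S) AND (R OR P) = max(0, a+b−1) on (0.06, 1.00) = 0.06

0.06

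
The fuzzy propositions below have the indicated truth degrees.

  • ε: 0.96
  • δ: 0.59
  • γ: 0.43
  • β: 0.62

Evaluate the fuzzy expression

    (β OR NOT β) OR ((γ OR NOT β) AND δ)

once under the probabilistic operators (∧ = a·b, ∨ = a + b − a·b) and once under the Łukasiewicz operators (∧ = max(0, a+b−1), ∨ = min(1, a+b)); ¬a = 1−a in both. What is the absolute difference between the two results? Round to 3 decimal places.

Under probabilistic:
  NOT β = 1 − 0.6200 = 0.3800
  β OR NOT β = a + b − a·b on (0.6200, 0.3800) = 0.7644
  NOT β = 1 − 0.6200 = 0.3800
  γ OR NOT β = a + b − a·b on (0.4300, 0.3800) = 0.6466
  (γ OR NOT β) AND δ = a·b on (0.6466, 0.5900) = 0.3815
  (β OR NOT β) OR ((γ OR NOT β) AND δ) = a + b − a·b on (0.7644, 0.3815) = 0.8543
  → value = 0.8543
Under Łukasiewicz:
  NOT β = 1 − 0.62 = 0.38
  β OR NOT β = min(1, a+b) on (0.62, 0.38) = 1.00
  NOT β = 1 − 0.62 = 0.38
  γ OR NOT β = min(1, a+b) on (0.43, 0.38) = 0.81
  (γ OR NOT β) AND δ = max(0, a+b−1) on (0.81, 0.59) = 0.40
  (β OR NOT β) OR ((γ OR NOT β) AND δ) = min(1, a+b) on (1.00, 0.40) = 1.00
  → value = 1.0000
|0.8543 − 1.0000| = 0.146

0.146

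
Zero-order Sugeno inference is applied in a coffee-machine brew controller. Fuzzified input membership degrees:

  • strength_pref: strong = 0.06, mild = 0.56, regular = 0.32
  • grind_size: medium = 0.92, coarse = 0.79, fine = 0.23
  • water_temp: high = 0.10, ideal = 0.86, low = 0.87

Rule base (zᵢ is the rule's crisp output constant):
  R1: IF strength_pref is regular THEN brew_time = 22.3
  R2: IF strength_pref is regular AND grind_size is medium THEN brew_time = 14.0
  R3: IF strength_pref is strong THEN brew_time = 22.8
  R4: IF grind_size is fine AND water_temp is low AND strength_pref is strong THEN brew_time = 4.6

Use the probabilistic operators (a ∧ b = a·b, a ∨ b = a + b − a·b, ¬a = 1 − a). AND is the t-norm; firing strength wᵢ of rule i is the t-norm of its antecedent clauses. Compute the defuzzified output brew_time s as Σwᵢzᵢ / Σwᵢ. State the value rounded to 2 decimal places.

R1 (z=22.3): regular=0.32 → w = 0.3200
R2 (z=14.0): regular=0.32, medium=0.92; AND[a·b] → w = 0.2944
R3 (z=22.8): strong=0.06 → w = 0.0600
R4 (z=4.6): fine=0.23, low=0.87, strong=0.06; AND[a·b] → w = 0.0120
Weighted average = (0.3200·22.3 + 0.2944·14.0 + 0.0600·22.8 + 0.0120·4.6) / (0.3200 + 0.2944 + 0.0600 + 0.0120)
  = 12.6808 / 0.6864 = 18.47

18.47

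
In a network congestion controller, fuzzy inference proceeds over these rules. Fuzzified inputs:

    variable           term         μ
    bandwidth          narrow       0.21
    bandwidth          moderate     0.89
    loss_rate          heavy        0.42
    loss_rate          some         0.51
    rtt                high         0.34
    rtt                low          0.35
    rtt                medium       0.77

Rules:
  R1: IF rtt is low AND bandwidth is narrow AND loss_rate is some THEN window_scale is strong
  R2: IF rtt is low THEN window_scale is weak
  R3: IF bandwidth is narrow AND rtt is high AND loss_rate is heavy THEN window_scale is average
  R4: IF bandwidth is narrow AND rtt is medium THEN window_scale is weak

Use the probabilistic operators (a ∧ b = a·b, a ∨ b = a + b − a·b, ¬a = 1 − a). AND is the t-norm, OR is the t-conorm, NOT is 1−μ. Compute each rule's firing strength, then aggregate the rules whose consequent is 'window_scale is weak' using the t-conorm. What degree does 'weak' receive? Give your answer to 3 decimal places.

R1: low=0.35, narrow=0.21, some=0.51; AND[a·b] → w = 0.0375
R2: low=0.35 → w = 0.3500
R3: narrow=0.21, high=0.34, heavy=0.42; AND[a·b] → w = 0.0300
R4: narrow=0.21, medium=0.77; AND[a·b] → w = 0.1617
Rules with consequent 'weak': {R2, R4} → strengths 0.3500, 0.1617
Aggregate via t-conorm [a + b − a·b]: 0.4551

0.455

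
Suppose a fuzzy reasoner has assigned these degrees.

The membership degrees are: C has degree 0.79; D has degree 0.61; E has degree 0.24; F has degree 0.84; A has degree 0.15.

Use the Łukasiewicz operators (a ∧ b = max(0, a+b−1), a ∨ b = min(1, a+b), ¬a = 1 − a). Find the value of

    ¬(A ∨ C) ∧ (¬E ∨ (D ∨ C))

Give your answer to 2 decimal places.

0.06

A ∨ C = min(1, a+b) on (0.15, 0.79) = 0.94
¬(A ∨ C) = 1 − 0.94 = 0.06
¬E = 1 − 0.24 = 0.76
D ∨ C = min(1, a+b) on (0.61, 0.79) = 1.00
¬E ∨ (D ∨ C) = min(1, a+b) on (0.76, 1.00) = 1.00
¬(A ∨ C) ∧ (¬E ∨ (D ∨ C)) = max(0, a+b−1) on (0.06, 1.00) = 0.06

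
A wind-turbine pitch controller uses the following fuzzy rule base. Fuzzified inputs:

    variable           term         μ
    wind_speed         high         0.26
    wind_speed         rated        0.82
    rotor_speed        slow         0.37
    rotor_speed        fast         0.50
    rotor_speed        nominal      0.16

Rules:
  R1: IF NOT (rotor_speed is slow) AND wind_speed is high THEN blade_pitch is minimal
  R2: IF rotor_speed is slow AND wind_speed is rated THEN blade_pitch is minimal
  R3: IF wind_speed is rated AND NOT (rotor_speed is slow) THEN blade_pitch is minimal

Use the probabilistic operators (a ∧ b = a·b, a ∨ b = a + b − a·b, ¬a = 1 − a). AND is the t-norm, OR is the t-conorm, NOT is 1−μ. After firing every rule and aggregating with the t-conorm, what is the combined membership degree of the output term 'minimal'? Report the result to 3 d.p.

0.718

R1: ¬slow=1−0.37=0.63, high=0.26; AND[a·b] → w = 0.1638
R2: slow=0.37, rated=0.82; AND[a·b] → w = 0.3034
R3: rated=0.82, ¬slow=1−0.37=0.63; AND[a·b] → w = 0.5166
Rules with consequent 'minimal': {R1, R2, R3} → strengths 0.1638, 0.3034, 0.5166
Aggregate via t-conorm [a + b − a·b]: 0.7184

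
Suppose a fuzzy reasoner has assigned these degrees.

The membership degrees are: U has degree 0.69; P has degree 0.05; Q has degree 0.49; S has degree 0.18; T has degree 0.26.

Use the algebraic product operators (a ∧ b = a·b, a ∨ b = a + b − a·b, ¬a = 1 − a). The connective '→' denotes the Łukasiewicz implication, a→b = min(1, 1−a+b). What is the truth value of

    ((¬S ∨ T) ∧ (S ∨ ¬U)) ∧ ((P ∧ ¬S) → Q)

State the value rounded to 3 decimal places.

¬S = 1 − 0.1800 = 0.8200
¬S ∨ T = a + b − a·b on (0.8200, 0.2600) = 0.8668
¬U = 1 − 0.6900 = 0.3100
S ∨ ¬U = a + b − a·b on (0.1800, 0.3100) = 0.4342
(¬S ∨ T) ∧ (S ∨ ¬U) = a·b on (0.8668, 0.4342) = 0.3764
¬S = 1 − 0.1800 = 0.8200
P ∧ ¬S = a·b on (0.0500, 0.8200) = 0.0410
(P ∧ ¬S) → Q  [Łukasiewicz: min(1, 1−a+b)] with a=0.0410, b=0.4900 → 1.0000
((¬S ∨ T) ∧ (S ∨ ¬U)) ∧ ((P ∧ ¬S) → Q) = a·b on (0.3764, 1.0000) = 0.3764

0.376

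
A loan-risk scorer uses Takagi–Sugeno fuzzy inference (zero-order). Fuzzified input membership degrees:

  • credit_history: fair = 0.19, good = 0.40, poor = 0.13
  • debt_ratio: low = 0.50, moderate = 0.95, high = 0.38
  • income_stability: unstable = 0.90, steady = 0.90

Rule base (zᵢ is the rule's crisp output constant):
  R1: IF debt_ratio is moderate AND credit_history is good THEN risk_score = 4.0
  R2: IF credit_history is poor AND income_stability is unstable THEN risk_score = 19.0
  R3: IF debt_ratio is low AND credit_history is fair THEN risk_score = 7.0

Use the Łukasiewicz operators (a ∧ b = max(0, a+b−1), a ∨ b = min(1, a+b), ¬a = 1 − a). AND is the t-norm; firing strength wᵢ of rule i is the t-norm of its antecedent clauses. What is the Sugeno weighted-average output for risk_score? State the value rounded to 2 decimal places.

5.18

R1 (z=4.0): moderate=0.95, good=0.40; AND[max(0, a+b−1)] → w = 0.35
R2 (z=19.0): poor=0.13, unstable=0.90; AND[max(0, a+b−1)] → w = 0.03
R3 (z=7.0): low=0.50, fair=0.19; AND[max(0, a+b−1)] → w = 0.00
Weighted average = (0.35·4.0 + 0.03·19.0 + 0.00·7.0) / (0.35 + 0.03 + 0.00)
  = 1.9700 / 0.3800 = 5.18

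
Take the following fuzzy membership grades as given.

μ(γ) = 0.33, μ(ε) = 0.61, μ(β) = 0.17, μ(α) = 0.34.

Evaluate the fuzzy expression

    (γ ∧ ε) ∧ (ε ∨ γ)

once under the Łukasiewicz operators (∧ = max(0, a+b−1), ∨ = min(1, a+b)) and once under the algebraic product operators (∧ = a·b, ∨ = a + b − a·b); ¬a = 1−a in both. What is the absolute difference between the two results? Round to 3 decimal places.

0.149

Under Łukasiewicz:
  γ ∧ ε = max(0, a+b−1) on (0.33, 0.61) = 0.00
  ε ∨ γ = min(1, a+b) on (0.61, 0.33) = 0.94
  (γ ∧ ε) ∧ (ε ∨ γ) = max(0, a+b−1) on (0.00, 0.94) = 0.00
  → value = 0.0000
Under algebraic product:
  γ ∧ ε = a·b on (0.3300, 0.6100) = 0.2013
  ε ∨ γ = a + b − a·b on (0.6100, 0.3300) = 0.7387
  (γ ∧ ε) ∧ (ε ∨ γ) = a·b on (0.2013, 0.7387) = 0.1487
  → value = 0.1487
|0.0000 − 0.1487| = 0.149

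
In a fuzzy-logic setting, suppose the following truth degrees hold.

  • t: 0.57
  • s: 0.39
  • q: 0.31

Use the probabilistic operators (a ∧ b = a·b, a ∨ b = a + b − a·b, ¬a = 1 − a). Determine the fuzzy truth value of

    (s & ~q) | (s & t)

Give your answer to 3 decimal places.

0.432

~q = 1 − 0.3100 = 0.6900
s & ~q = a·b on (0.3900, 0.6900) = 0.2691
s & t = a·b on (0.3900, 0.5700) = 0.2223
(s & ~q) | (s & t) = a + b − a·b on (0.2691, 0.2223) = 0.4316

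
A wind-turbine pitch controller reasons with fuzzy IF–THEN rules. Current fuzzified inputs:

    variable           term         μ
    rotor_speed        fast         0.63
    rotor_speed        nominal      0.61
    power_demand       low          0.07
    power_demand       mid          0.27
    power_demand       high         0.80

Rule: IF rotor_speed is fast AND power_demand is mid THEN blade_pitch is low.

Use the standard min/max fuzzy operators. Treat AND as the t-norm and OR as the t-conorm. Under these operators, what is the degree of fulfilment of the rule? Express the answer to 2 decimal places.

0.27

firing strength: fast=0.63, mid=0.27; AND[min(a, b)] → w = 0.27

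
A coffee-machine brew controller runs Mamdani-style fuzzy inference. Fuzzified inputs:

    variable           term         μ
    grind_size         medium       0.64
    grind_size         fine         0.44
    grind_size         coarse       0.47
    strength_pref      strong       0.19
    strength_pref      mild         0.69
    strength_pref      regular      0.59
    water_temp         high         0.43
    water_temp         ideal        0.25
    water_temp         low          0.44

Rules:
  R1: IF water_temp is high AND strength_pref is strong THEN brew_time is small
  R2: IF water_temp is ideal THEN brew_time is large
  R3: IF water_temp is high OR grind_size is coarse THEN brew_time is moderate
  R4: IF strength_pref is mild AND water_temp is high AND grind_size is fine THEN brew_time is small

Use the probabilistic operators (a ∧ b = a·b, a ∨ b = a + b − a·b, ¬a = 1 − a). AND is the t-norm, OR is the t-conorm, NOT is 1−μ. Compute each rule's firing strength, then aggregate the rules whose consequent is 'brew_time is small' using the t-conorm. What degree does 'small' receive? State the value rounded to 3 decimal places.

R1: high=0.43, strong=0.19; AND[a·b] → w = 0.0817
R2: ideal=0.25 → w = 0.2500
R3: high=0.43, coarse=0.47; OR[a + b − a·b] → w = 0.6979
R4: mild=0.69, high=0.43, fine=0.44; AND[a·b] → w = 0.1305
Rules with consequent 'small': {R1, R4} → strengths 0.0817, 0.1305
Aggregate via t-conorm [a + b − a·b]: 0.2016

0.202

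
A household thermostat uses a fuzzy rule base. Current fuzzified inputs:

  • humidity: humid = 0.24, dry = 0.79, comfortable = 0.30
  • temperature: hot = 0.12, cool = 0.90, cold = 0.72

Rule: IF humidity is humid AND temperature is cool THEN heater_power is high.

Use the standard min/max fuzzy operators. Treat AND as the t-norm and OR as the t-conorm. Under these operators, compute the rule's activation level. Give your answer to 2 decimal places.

firing strength: humid=0.24, cool=0.90; AND[min(a, b)] → w = 0.24

0.24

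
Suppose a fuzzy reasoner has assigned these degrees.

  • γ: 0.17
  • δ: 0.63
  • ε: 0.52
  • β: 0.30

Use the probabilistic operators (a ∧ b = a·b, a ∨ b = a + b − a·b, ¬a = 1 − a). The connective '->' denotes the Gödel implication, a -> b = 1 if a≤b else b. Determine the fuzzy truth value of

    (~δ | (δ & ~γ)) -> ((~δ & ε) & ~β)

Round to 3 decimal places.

0.135

~δ = 1 − 0.6300 = 0.3700
~γ = 1 − 0.1700 = 0.8300
δ & ~γ = a·b on (0.6300, 0.8300) = 0.5229
~δ | (δ & ~γ) = a + b − a·b on (0.3700, 0.5229) = 0.6994
~δ = 1 − 0.6300 = 0.3700
~δ & ε = a·b on (0.3700, 0.5200) = 0.1924
~β = 1 − 0.3000 = 0.7000
(~δ & ε) & ~β = a·b on (0.1924, 0.7000) = 0.1347
(~δ | (δ & ~γ)) -> ((~δ & ε) & ~β)  [Gödel: 1 if a≤b else b] with a=0.6994, b=0.1347 → 0.1347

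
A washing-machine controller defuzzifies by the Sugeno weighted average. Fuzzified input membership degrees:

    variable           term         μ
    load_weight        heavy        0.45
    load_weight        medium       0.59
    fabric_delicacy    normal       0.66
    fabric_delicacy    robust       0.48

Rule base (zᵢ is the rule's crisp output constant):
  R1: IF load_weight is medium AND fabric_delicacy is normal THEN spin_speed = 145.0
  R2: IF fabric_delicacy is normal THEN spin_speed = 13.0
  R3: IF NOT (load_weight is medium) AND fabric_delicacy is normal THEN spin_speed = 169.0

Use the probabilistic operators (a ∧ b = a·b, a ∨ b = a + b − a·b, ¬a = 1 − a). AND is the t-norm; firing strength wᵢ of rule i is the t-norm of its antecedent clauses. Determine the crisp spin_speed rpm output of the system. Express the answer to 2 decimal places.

R1 (z=145.0): medium=0.59, normal=0.66; AND[a·b] → w = 0.3894
R2 (z=13.0): normal=0.66 → w = 0.6600
R3 (z=169.0): ¬medium=1−0.59=0.41, normal=0.66; AND[a·b] → w = 0.2706
Weighted average = (0.3894·145.0 + 0.6600·13.0 + 0.2706·169.0) / (0.3894 + 0.6600 + 0.2706)
  = 110.7744 / 1.3200 = 83.92

83.92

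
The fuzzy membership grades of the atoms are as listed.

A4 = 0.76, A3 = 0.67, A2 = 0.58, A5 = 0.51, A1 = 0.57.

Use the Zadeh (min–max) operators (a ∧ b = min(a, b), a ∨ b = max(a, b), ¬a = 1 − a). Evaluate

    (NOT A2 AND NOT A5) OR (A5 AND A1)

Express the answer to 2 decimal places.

NOT A2 = 1 − 0.58 = 0.42
NOT A5 = 1 − 0.51 = 0.49
NOT A2 AND NOT A5 = min(a, b) on (0.42, 0.49) = 0.42
A5 AND A1 = min(a, b) on (0.51, 0.57) = 0.51
(NOT A2 AND NOT A5) OR (A5 AND A1) = max(a, b) on (0.42, 0.51) = 0.51

0.51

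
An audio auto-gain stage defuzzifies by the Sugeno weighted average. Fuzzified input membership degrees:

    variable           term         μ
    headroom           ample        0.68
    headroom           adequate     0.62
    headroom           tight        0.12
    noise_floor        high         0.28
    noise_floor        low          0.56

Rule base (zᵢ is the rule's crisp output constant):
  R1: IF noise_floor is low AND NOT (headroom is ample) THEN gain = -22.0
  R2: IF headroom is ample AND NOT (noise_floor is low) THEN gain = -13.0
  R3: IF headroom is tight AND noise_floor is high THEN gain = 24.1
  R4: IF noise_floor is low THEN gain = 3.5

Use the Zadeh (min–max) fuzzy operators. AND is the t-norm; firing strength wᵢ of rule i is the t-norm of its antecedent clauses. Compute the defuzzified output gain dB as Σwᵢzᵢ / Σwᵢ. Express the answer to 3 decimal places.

R1 (z=-22.0): low=0.56, ¬ample=1−0.68=0.32; AND[min(a, b)] → w = 0.32
R2 (z=-13.0): ample=0.68, ¬low=1−0.56=0.44; AND[min(a, b)] → w = 0.44
R3 (z=24.1): tight=0.12, high=0.28; AND[min(a, b)] → w = 0.12
R4 (z=3.5): low=0.56 → w = 0.56
Weighted average = (0.32·-22.0 + 0.44·-13.0 + 0.12·24.1 + 0.56·3.5) / (0.32 + 0.44 + 0.12 + 0.56)
  = -7.9080 / 1.4400 = -5.492

-5.492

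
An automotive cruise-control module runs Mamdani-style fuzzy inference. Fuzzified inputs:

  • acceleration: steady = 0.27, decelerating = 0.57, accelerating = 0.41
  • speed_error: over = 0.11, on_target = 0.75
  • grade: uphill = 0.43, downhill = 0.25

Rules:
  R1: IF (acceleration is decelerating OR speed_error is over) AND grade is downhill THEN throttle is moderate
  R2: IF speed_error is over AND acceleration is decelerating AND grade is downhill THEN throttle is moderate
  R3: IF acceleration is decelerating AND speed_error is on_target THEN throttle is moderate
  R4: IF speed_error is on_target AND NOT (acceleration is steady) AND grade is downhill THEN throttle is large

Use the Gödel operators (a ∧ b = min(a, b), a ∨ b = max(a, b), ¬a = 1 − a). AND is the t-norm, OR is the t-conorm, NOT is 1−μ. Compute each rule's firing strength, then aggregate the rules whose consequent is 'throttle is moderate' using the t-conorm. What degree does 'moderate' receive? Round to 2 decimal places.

R1: (decelerating=0.57 OR over=0.11) = 0.57; AND[min(a, b)] with downhill=0.25 → w = 0.25
R2: over=0.11, decelerating=0.57, downhill=0.25; AND[min(a, b)] → w = 0.11
R3: decelerating=0.57, on_target=0.75; AND[min(a, b)] → w = 0.57
R4: on_target=0.75, ¬steady=1−0.27=0.73, downhill=0.25; AND[min(a, b)] → w = 0.25
Rules with consequent 'moderate': {R1, R2, R3} → strengths 0.25, 0.11, 0.57
Aggregate via t-conorm [max(a, b)]: 0.57

0.57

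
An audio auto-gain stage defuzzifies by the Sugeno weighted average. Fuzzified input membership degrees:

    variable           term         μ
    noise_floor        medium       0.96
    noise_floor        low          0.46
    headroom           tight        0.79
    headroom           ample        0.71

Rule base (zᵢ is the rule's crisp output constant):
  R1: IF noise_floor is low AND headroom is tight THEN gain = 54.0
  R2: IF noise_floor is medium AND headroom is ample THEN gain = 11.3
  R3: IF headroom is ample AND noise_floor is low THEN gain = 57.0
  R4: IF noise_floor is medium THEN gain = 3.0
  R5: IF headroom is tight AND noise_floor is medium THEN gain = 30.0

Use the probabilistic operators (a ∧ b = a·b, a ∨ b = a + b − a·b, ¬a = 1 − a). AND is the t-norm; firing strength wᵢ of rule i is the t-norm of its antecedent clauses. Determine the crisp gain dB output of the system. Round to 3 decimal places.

R1 (z=54.0): low=0.46, tight=0.79; AND[a·b] → w = 0.3634
R2 (z=11.3): medium=0.96, ample=0.71; AND[a·b] → w = 0.6816
R3 (z=57.0): ample=0.71, low=0.46; AND[a·b] → w = 0.3266
R4 (z=3.0): medium=0.96 → w = 0.9600
R5 (z=30.0): tight=0.79, medium=0.96; AND[a·b] → w = 0.7584
Weighted average = (0.3634·54.0 + 0.6816·11.3 + 0.3266·57.0 + 0.9600·3.0 + 0.7584·30.0) / (0.3634 + 0.6816 + 0.3266 + 0.9600 + 0.7584)
  = 71.5739 / 3.0900 = 23.163

23.163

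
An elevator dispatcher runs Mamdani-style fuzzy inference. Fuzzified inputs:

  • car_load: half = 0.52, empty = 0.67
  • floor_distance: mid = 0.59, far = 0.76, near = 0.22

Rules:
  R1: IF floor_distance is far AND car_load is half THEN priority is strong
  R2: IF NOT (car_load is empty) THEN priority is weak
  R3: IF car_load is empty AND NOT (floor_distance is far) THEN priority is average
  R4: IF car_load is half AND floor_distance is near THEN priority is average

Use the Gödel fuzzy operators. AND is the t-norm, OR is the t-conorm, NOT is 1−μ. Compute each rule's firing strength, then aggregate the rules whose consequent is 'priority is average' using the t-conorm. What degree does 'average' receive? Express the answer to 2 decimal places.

0.24

R1: far=0.76, half=0.52; AND[min(a, b)] → w = 0.52
R2: ¬empty=1−0.67=0.33 → w = 0.33
R3: empty=0.67, ¬far=1−0.76=0.24; AND[min(a, b)] → w = 0.24
R4: half=0.52, near=0.22; AND[min(a, b)] → w = 0.22
Rules with consequent 'average': {R3, R4} → strengths 0.24, 0.22
Aggregate via t-conorm [max(a, b)]: 0.24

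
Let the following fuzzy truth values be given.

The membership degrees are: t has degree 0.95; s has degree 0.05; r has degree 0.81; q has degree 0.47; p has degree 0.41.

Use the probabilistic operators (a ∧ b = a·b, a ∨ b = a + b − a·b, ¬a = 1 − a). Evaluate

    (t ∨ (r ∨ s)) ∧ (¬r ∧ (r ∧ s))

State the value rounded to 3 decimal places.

0.008

r ∨ s = a + b − a·b on (0.8100, 0.0500) = 0.8195
t ∨ (r ∨ s) = a + b − a·b on (0.9500, 0.8195) = 0.9910
¬r = 1 − 0.8100 = 0.1900
r ∧ s = a·b on (0.8100, 0.0500) = 0.0405
¬r ∧ (r ∧ s) = a·b on (0.1900, 0.0405) = 0.0077
(t ∨ (r ∨ s)) ∧ (¬r ∧ (r ∧ s)) = a·b on (0.9910, 0.0077) = 0.0076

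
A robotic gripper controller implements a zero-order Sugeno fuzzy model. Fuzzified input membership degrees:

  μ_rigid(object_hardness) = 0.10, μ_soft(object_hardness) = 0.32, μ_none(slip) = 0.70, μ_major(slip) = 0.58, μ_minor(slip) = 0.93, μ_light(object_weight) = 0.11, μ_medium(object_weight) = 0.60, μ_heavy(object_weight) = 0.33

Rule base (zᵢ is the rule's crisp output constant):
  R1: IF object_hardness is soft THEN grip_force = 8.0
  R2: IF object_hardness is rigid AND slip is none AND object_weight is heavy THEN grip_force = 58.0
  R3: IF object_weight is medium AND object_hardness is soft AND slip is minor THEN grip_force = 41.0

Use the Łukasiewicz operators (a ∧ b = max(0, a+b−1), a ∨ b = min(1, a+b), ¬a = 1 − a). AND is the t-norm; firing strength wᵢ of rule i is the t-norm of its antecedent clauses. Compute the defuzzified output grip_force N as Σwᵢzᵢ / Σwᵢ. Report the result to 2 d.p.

8.00

R1 (z=8.0): soft=0.32 → w = 0.32
R2 (z=58.0): rigid=0.10, none=0.70, heavy=0.33; AND[max(0, a+b−1)] → w = 0.00
R3 (z=41.0): medium=0.60, soft=0.32, minor=0.93; AND[max(0, a+b−1)] → w = 0.00
Weighted average = (0.32·8.0 + 0.00·58.0 + 0.00·41.0) / (0.32 + 0.00 + 0.00)
  = 2.5600 / 0.3200 = 8.00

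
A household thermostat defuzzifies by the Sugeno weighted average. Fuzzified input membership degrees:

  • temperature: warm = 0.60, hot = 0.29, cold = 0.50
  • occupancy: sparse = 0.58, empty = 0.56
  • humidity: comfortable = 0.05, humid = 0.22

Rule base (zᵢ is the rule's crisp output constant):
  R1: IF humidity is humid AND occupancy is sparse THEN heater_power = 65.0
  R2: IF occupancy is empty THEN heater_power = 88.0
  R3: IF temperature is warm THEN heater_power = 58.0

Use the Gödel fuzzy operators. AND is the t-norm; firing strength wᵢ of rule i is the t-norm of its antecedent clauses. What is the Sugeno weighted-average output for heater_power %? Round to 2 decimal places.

71.29

R1 (z=65.0): humid=0.22, sparse=0.58; AND[min(a, b)] → w = 0.22
R2 (z=88.0): empty=0.56 → w = 0.56
R3 (z=58.0): warm=0.60 → w = 0.60
Weighted average = (0.22·65.0 + 0.56·88.0 + 0.60·58.0) / (0.22 + 0.56 + 0.60)
  = 98.3800 / 1.3800 = 71.29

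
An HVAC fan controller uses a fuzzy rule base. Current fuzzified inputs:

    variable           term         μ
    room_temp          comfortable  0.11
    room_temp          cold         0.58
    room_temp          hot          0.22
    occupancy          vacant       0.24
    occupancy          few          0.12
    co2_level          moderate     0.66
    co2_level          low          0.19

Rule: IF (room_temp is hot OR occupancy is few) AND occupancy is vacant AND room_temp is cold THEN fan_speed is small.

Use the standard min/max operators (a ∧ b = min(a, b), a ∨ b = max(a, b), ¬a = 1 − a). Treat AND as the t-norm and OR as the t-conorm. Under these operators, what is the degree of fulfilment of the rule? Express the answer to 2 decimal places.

firing strength: (hot=0.22 OR few=0.12) = 0.22; AND[min(a, b)] with vacant=0.24, cold=0.58 → w = 0.22

0.22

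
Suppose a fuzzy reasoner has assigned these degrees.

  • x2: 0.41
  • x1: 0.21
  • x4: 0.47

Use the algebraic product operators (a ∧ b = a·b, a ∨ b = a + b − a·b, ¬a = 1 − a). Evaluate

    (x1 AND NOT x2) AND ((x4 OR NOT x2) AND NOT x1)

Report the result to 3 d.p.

0.077

NOT x2 = 1 − 0.4100 = 0.5900
x1 AND NOT x2 = a·b on (0.2100, 0.5900) = 0.1239
NOT x2 = 1 − 0.4100 = 0.5900
x4 OR NOT x2 = a + b − a·b on (0.4700, 0.5900) = 0.7827
NOT x1 = 1 − 0.2100 = 0.7900
(x4 OR NOT x2) AND NOT x1 = a·b on (0.7827, 0.7900) = 0.6183
(x1 AND NOT x2) AND ((x4 OR NOT x2) AND NOT x1) = a·b on (0.1239, 0.6183) = 0.0766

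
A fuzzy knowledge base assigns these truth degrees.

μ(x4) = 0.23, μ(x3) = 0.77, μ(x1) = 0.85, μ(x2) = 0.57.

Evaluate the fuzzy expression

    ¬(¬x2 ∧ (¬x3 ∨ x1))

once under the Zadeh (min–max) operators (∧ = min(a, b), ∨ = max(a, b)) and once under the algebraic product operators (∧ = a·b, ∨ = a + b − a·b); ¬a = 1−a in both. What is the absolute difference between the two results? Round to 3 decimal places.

Under Zadeh (min–max):
  ¬x2 = 1 − 0.57 = 0.43
  ¬x3 = 1 − 0.77 = 0.23
  ¬x3 ∨ x1 = max(a, b) on (0.23, 0.85) = 0.85
  ¬x2 ∧ (¬x3 ∨ x1) = min(a, b) on (0.43, 0.85) = 0.43
  ¬(¬x2 ∧ (¬x3 ∨ x1)) = 1 − 0.43 = 0.57
  → value = 0.5700
Under algebraic product:
  ¬x2 = 1 − 0.5700 = 0.4300
  ¬x3 = 1 − 0.7700 = 0.2300
  ¬x3 ∨ x1 = a + b − a·b on (0.2300, 0.8500) = 0.8845
  ¬x2 ∧ (¬x3 ∨ x1) = a·b on (0.4300, 0.8845) = 0.3803
  ¬(¬x2 ∧ (¬x3 ∨ x1)) = 1 − 0.3803 = 0.6197
  → value = 0.6197
|0.5700 − 0.6197| = 0.050

0.050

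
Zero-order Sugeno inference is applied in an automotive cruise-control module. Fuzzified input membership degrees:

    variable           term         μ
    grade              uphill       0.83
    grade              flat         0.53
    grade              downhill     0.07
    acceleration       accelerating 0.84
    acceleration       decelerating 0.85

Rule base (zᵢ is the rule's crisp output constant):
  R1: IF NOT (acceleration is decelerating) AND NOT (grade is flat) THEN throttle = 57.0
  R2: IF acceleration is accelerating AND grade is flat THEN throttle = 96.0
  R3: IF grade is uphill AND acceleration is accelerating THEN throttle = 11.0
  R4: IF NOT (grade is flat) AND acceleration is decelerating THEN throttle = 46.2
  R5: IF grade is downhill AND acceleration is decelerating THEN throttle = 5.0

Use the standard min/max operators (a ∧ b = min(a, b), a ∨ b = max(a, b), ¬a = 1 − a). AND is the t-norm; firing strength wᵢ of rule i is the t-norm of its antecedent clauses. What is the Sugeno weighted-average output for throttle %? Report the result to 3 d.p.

44.207

R1 (z=57.0): ¬decelerating=1−0.85=0.15, ¬flat=1−0.53=0.47; AND[min(a, b)] → w = 0.15
R2 (z=96.0): accelerating=0.84, flat=0.53; AND[min(a, b)] → w = 0.53
R3 (z=11.0): uphill=0.83, accelerating=0.84; AND[min(a, b)] → w = 0.83
R4 (z=46.2): ¬flat=1−0.53=0.47, decelerating=0.85; AND[min(a, b)] → w = 0.47
R5 (z=5.0): downhill=0.07, decelerating=0.85; AND[min(a, b)] → w = 0.07
Weighted average = (0.15·57.0 + 0.53·96.0 + 0.83·11.0 + 0.47·46.2 + 0.07·5.0) / (0.15 + 0.53 + 0.83 + 0.47 + 0.07)
  = 90.6240 / 2.0500 = 44.207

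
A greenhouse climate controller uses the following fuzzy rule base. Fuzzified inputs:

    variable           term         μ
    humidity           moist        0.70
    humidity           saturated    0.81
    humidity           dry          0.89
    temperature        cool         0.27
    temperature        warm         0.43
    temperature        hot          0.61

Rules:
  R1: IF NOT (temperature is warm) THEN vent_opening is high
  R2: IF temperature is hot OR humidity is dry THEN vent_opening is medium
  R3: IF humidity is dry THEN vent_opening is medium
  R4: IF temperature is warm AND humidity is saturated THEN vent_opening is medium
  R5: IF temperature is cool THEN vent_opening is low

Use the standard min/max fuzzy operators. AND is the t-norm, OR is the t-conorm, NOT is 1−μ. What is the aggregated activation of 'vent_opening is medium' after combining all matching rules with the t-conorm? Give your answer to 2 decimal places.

0.89

R1: ¬warm=1−0.43=0.57 → w = 0.57
R2: hot=0.61, dry=0.89; OR[max(a, b)] → w = 0.89
R3: dry=0.89 → w = 0.89
R4: warm=0.43, saturated=0.81; AND[min(a, b)] → w = 0.43
R5: cool=0.27 → w = 0.27
Rules with consequent 'medium': {R2, R3, R4} → strengths 0.89, 0.89, 0.43
Aggregate via t-conorm [max(a, b)]: 0.89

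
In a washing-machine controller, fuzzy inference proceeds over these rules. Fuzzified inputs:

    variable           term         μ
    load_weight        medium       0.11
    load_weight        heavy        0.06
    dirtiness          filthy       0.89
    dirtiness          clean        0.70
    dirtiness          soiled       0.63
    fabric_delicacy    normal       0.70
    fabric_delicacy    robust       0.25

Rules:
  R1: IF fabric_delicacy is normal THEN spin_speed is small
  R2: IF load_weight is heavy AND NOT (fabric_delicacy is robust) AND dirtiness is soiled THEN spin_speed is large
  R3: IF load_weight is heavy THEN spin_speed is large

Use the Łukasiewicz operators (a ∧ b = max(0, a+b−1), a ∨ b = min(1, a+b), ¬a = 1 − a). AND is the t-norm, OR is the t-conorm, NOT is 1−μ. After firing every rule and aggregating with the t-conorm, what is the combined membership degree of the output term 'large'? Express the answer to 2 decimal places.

0.06

R1: normal=0.70 → w = 0.70
R2: heavy=0.06, ¬robust=1−0.25=0.75, soiled=0.63; AND[max(0, a+b−1)] → w = 0.00
R3: heavy=0.06 → w = 0.06
Rules with consequent 'large': {R2, R3} → strengths 0.00, 0.06
Aggregate via t-conorm [min(1, a+b)]: 0.06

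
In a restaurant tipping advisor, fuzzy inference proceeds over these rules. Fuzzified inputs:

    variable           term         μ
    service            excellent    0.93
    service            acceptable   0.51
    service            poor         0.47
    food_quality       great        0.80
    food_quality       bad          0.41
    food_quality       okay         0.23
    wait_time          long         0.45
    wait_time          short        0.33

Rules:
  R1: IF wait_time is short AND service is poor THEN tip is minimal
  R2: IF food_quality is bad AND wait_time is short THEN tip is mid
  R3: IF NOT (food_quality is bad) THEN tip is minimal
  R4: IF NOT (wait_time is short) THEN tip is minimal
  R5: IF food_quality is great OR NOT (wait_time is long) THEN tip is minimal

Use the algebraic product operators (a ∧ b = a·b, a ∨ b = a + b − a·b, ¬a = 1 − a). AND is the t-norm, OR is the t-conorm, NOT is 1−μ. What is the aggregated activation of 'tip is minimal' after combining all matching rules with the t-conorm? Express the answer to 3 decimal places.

R1: short=0.33, poor=0.47; AND[a·b] → w = 0.1551
R2: bad=0.41, short=0.33; AND[a·b] → w = 0.1353
R3: ¬bad=1−0.41=0.59 → w = 0.5900
R4: ¬short=1−0.33=0.67 → w = 0.6700
R5: great=0.80, ¬long=1−0.45=0.55; OR[a + b − a·b] → w = 0.9100
Rules with consequent 'minimal': {R1, R3, R4, R5} → strengths 0.1551, 0.5900, 0.6700, 0.9100
Aggregate via t-conorm [a + b − a·b]: 0.9897

0.990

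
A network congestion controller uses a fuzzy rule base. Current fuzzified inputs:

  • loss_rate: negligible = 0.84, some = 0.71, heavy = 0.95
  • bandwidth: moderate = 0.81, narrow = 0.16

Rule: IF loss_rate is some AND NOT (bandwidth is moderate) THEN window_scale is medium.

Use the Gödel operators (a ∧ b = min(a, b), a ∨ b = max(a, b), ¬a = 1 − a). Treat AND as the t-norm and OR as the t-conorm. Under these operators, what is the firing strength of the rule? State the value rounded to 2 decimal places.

firing strength: some=0.71, ¬moderate=1−0.81=0.19; AND[min(a, b)] → w = 0.19

0.19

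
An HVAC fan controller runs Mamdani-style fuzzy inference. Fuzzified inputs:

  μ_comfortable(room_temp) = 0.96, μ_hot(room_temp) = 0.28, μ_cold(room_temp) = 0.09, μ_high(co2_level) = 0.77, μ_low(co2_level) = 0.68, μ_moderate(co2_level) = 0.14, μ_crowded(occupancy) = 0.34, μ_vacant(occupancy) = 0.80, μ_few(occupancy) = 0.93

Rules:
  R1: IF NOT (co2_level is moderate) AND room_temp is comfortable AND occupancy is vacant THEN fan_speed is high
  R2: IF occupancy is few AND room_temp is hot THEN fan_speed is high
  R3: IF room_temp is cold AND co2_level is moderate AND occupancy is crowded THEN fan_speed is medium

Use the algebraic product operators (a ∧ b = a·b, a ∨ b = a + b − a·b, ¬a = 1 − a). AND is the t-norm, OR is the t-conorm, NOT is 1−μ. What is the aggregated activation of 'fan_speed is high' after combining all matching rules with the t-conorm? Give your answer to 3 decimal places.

0.749

R1: ¬moderate=1−0.14=0.86, comfortable=0.96, vacant=0.80; AND[a·b] → w = 0.6605
R2: few=0.93, hot=0.28; AND[a·b] → w = 0.2604
R3: cold=0.09, moderate=0.14, crowded=0.34; AND[a·b] → w = 0.0043
Rules with consequent 'high': {R1, R2} → strengths 0.6605, 0.2604
Aggregate via t-conorm [a + b − a·b]: 0.7489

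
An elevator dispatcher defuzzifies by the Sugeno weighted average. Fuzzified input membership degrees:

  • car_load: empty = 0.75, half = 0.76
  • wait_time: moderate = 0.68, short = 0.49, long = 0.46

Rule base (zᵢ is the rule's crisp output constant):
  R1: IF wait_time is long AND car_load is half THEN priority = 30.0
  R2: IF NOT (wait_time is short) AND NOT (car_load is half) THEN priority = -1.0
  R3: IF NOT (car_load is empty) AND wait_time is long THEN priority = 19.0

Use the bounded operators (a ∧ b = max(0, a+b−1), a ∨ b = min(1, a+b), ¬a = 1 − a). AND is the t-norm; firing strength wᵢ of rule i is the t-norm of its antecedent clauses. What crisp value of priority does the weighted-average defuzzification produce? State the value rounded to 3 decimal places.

R1 (z=30.0): long=0.46, half=0.76; AND[max(0, a+b−1)] → w = 0.22
R2 (z=-1.0): ¬short=1−0.49=0.51, ¬half=1−0.76=0.24; AND[max(0, a+b−1)] → w = 0.00
R3 (z=19.0): ¬empty=1−0.75=0.25, long=0.46; AND[max(0, a+b−1)] → w = 0.00
Weighted average = (0.22·30.0 + 0.00·-1.0 + 0.00·19.0) / (0.22 + 0.00 + 0.00)
  = 6.6000 / 0.2200 = 30.000

30.000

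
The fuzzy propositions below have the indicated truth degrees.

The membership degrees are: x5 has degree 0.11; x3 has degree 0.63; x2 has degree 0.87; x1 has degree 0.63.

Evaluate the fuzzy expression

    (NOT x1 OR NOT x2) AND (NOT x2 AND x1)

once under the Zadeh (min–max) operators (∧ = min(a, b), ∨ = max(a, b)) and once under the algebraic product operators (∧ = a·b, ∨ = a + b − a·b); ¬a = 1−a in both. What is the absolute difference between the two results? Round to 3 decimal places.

0.093

Under Zadeh (min–max):
  NOT x1 = 1 − 0.63 = 0.37
  NOT x2 = 1 − 0.87 = 0.13
  NOT x1 OR NOT x2 = max(a, b) on (0.37, 0.13) = 0.37
  NOT x2 = 1 − 0.87 = 0.13
  NOT x2 AND x1 = min(a, b) on (0.13, 0.63) = 0.13
  (NOT x1 OR NOT x2) AND (NOT x2 AND x1) = min(a, b) on (0.37, 0.13) = 0.13
  → value = 0.1300
Under algebraic product:
  NOT x1 = 1 − 0.6300 = 0.3700
  NOT x2 = 1 − 0.8700 = 0.1300
  NOT x1 OR NOT x2 = a + b − a·b on (0.3700, 0.1300) = 0.4519
  NOT x2 = 1 − 0.8700 = 0.1300
  NOT x2 AND x1 = a·b on (0.1300, 0.6300) = 0.0819
  (NOT x1 OR NOT x2) AND (NOT x2 AND x1) = a·b on (0.4519, 0.0819) = 0.0370
  → value = 0.0370
|0.1300 − 0.0370| = 0.093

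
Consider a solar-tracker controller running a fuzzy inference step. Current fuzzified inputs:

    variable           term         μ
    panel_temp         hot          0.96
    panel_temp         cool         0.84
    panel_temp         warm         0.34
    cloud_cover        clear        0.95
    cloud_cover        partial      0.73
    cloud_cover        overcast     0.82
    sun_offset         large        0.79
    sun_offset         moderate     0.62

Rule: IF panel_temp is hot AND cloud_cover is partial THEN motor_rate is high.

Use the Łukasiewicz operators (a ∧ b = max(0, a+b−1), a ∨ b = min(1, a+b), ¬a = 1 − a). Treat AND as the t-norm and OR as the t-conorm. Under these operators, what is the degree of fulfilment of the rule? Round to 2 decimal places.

firing strength: hot=0.96, partial=0.73; AND[max(0, a+b−1)] → w = 0.69

0.69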